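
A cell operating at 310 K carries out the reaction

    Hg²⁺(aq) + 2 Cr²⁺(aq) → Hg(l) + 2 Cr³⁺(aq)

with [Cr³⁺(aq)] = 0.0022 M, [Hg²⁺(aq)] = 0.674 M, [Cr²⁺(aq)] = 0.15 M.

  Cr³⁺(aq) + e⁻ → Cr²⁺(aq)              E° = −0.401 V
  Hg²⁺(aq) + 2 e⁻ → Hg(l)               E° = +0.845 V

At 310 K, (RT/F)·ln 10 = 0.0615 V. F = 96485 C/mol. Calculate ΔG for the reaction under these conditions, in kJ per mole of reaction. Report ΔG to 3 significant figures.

E°cell = +0.845 − (−0.401) = +1.246 V; the balanced reaction transfers n = 2 electrons.
The reaction quotient is [Cr³⁺(aq)]^2 / ([Hg²⁺(aq)]·[Cr²⁺(aq)]^2) = 0.000319; by Nernst, E = +1.246 − (0.0615/2)(−3.496) = +1.3535 V.
ΔG = −nFE = −(2)(96485)(+1.3535) J/mol = −261 kJ/mol.

−261 kJ/mol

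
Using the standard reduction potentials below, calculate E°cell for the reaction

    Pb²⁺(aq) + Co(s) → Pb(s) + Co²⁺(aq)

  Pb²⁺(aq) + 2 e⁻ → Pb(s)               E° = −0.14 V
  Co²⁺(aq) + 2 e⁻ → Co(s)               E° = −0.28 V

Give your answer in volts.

+0.14 V

Pb²⁺(aq) gains electrons, so the Pb²⁺/Pb couple is the cathode; the Co²⁺/Co couple is the anode.
E°cell = E°(cathode) − E°(anode) = −0.14 − (−0.28) = +0.14 V.
The positive value indicates the reaction is spontaneous as written.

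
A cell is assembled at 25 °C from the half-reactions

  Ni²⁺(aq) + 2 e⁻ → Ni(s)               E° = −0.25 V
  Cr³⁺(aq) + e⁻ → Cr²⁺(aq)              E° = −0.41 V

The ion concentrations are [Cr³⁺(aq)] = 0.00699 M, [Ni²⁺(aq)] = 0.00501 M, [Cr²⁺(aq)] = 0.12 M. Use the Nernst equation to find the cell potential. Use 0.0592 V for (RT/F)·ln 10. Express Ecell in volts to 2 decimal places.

The Ni²⁺/Ni couple has the more positive E°, so it is the cathode; Cr³⁺/Cr²⁺ is the anode.
E°cell = −0.25 − (−0.41) = +0.16 V, with n = 2 electrons transferred.
Balancing gives Ni²⁺(aq) + 2 Cr²⁺(aq) → Ni(s) + 2 Cr³⁺(aq); hence Q = [Cr³⁺(aq)]^2 / ([Ni²⁺(aq)]·[Cr²⁺(aq)]^2) = 0.677 (log Q = −0.169).
E = E° − (0.0592/n)·log Q = +0.16 − (0.0592/2)(−0.169) = +0.17 V.

+0.17 V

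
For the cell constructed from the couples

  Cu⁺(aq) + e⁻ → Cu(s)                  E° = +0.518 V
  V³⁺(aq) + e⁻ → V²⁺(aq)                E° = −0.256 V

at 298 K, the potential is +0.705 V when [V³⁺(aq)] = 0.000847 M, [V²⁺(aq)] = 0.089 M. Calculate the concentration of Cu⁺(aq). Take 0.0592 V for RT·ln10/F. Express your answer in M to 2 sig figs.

Cu⁺/Cu is the cathode (higher E°); E°cell = +0.518 − (−0.256) = +0.774 V with n = 1.
Rearranging E = E° − (0.0592/n)·log Q gives log Q = 1(+0.774 − (+0.705))/0.0592 = 1.166.
For Cu⁺(aq) + V²⁺(aq) → Cu(s) + V³⁺(aq), the reaction quotient is Q = [V³⁺(aq)] / ([Cu⁺(aq)]·[V²⁺(aq)]).
Solving for the unknown gives log [Cu⁺(aq)] = −3.188, so [Cu⁺(aq)] ≈ 0.00065 M.

0.00065 M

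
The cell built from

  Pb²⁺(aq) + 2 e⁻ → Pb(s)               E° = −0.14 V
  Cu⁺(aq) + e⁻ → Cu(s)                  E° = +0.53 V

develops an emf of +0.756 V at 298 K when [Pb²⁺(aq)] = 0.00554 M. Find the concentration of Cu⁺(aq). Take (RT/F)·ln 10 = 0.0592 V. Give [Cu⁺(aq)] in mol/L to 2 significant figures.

With Cu⁺/Cu at the cathode and Pb²⁺/Pb at the anode, E°cell = +0.53 − (−0.14) = +0.67 V (n = 2).
Since E = E° − (0.0592/n)·log Q, log Q = n(E° − E)/0.0592 = −2.905.
For 2 Cu⁺(aq) + Pb(s) → 2 Cu(s) + Pb²⁺(aq), the reaction quotient is Q = [Pb²⁺(aq)] / [Cu⁺(aq)]^2.
Substituting the known concentrations and solving, log [Cu⁺(aq)] = 0.324 and [Cu⁺(aq)] = 2.1 M.

2.1 M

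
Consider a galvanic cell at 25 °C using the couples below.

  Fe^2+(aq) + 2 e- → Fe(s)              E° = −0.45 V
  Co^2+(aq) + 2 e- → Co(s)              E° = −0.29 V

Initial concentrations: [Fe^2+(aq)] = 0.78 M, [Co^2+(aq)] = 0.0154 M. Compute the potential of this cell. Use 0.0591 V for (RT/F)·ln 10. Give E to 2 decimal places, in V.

Co²⁺/Co is reduced (cathode, E° = −0.29 V) and Fe²⁺/Fe is oxidized (anode).
E°cell = −0.29 − (−0.45) = +0.16 V, with n = 2 electrons transferred.
For the overall reaction Co^2+(aq) + Fe(s) → Co(s) + Fe^2+(aq), Q = [Fe^2+(aq)] / [Co^2+(aq)] = 50.6, giving log Q = 1.705.
By the Nernst equation, E = +0.16 − (0.0591/2)·(1.705) = +0.11 V.

+0.11 V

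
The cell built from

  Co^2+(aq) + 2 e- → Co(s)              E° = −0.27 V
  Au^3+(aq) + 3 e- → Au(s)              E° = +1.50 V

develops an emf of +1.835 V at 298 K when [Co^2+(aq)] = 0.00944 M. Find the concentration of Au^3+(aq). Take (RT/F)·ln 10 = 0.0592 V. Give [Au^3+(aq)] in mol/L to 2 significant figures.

Au³⁺/Au is the cathode (higher E°); E°cell = +1.50 − (−0.27) = +1.77 V with n = 6.
Rearranging E = E° − (0.0592/n)·log Q gives log Q = 6(+1.77 − (+1.835))/0.0592 = −6.588.
For 2 Au^3+(aq) + 3 Co(s) → 2 Au(s) + 3 Co^2+(aq), the reaction quotient is Q = [Co^2+(aq)]^3 / [Au^3+(aq)]^2.
Solving for the unknown gives log [Au^3+(aq)] = 0.256, so [Au^3+(aq)] ≈ 1.8 M.

1.8 M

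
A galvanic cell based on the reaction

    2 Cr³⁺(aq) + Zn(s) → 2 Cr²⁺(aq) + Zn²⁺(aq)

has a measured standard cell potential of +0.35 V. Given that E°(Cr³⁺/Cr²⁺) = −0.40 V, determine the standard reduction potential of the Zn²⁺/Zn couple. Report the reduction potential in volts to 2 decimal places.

−0.75 V

In the reaction as written the Cr³⁺/Cr²⁺ couple is reduced (cathode) and Zn²⁺/Zn is oxidized (anode), so E°cell = E°(Cr³⁺/Cr²⁺) − E°(Zn²⁺/Zn).
E°(Zn²⁺/Zn) = E°(cathode) − E°cell = −0.40 − (+0.35) = −0.75 V.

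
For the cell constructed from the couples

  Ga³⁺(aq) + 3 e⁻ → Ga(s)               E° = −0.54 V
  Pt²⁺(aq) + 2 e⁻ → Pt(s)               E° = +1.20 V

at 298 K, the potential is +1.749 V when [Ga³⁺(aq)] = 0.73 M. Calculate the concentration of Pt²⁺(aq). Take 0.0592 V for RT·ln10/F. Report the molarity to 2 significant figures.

Pt²⁺/Pt is the cathode (higher E°); E°cell = +1.20 − (−0.54) = +1.74 V with n = 6.
From the Nernst equation, log Q = n(E° − E)/0.0592 = 6·(+1.74 − (+1.749))/0.0592 = −0.912.
Balancing electrons gives 3 Pt²⁺(aq) + 2 Ga(s) → 3 Pt(s) + 2 Ga³⁺(aq); thus Q = [Ga³⁺(aq)]^2 / [Pt²⁺(aq)]^3.
Solving for the unknown gives log [Pt²⁺(aq)] = 0.213, so [Pt²⁺(aq)] ≈ 1.6 M.

1.6 M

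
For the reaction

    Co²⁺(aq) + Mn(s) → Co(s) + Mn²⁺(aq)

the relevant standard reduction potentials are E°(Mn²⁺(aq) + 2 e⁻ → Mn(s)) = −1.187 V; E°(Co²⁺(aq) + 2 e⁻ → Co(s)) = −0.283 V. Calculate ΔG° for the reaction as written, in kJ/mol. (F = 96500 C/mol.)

In the reaction as written Co²⁺(aq) is reduced, so the Co²⁺/Co couple is the cathode and Mn²⁺/Mn is the anode.
E°cell = −0.283 − (−1.187) = +0.904 V; balancing electrons gives n = 2.
ΔG° = −nFE°cell = −(2)(96500)(+0.904) J/mol = −174 kJ/mol.

−174 kJ/mol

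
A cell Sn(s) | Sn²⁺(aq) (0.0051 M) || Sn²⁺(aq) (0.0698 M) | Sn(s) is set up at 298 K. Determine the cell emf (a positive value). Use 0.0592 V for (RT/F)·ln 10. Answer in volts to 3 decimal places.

0.034 V

For a concentration cell E°cell = 0, since both electrodes use the same couple.
The compartment with the higher Sn²⁺(aq) concentration (0.0698 M) acts as the cathode; ions are reduced there and produced at the dilute (0.0051 M) anode.
With n = 2, Ecell = −(0.0592/2)·log([dilute]/[conc]) = −(0.0592/2)·log(0.0051/0.0698) = +0.034 V.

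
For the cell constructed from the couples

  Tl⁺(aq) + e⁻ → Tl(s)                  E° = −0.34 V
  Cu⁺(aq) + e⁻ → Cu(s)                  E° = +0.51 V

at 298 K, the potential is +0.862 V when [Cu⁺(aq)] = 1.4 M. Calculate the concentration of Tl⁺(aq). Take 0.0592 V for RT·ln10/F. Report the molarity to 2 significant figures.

0.88 M

With Cu⁺/Cu at the cathode and Tl⁺/Tl at the anode, E°cell = +0.51 − (−0.34) = +0.85 V (n = 1).
Since E = E° − (0.0592/n)·log Q, log Q = n(E° − E)/0.0592 = −0.203.
The balanced reaction is Cu⁺(aq) + Tl(s) → Cu(s) + Tl⁺(aq), so Q = [Tl⁺(aq)] / [Cu⁺(aq)].
Substituting the known concentrations and solving, log [Tl⁺(aq)] = −0.057 and [Tl⁺(aq)] = 0.88 M.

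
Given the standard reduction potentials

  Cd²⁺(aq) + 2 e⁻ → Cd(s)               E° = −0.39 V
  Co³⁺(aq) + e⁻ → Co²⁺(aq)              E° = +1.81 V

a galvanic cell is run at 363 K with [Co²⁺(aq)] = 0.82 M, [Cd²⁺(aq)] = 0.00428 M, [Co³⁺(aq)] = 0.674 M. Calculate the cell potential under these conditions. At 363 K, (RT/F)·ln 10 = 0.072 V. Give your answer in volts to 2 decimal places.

Since E°(Co³⁺/Co²⁺) > E°(Cd²⁺/Cd), Co³⁺/Co²⁺ serves as the cathode.
E°cell = E°cat − E°an = +1.81 − (−0.39) = +2.20 V; n = 2.
The balanced reaction is 2 Co³⁺(aq) + Cd(s) → 2 Co²⁺(aq) + Cd²⁺(aq), so Q = ([Co²⁺(aq)]^2·[Cd²⁺(aq)]) / [Co³⁺(aq)]^2 = 0.00634 and log Q = −2.198.
By the Nernst equation, E = +2.20 − (0.072/2)·(−2.198) = +2.28 V.

+2.28 V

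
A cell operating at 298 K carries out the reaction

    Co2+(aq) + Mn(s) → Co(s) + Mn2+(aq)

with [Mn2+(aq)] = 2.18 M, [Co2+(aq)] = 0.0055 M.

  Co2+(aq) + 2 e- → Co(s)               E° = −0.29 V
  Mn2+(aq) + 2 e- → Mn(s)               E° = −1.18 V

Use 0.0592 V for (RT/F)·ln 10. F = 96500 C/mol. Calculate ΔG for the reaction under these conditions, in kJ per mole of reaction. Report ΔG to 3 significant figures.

With Co²⁺/Co reduced at the cathode, E°cell = −0.29 − (−1.18) = +0.89 V and n = 2.
The reaction quotient is [Mn2+(aq)] / [Co2+(aq)] = 396; by Nernst, E = +0.89 − (0.0592/2)(2.598) = +0.8131 V.
Finally ΔG = −nFE = −(2)(96500 C/mol)(+0.8131 V) = −157 kJ/mol.

−157 kJ/mol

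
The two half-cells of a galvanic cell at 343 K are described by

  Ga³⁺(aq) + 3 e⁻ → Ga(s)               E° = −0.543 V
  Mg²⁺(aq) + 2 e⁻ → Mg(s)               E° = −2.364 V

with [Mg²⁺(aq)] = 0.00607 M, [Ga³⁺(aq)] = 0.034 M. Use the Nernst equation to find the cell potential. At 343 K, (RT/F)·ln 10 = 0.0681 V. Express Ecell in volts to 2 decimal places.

Ga³⁺/Ga is reduced (cathode, E° = −0.543 V) and Mg²⁺/Mg is oxidized (anode).
The standard potential is −0.543 − (−2.364) = +1.821 V and the balanced reaction transfers n = 6 electrons.
The balanced reaction is 2 Ga³⁺(aq) + 3 Mg(s) → 2 Ga(s) + 3 Mg²⁺(aq), so Q = [Mg²⁺(aq)]^3 / [Ga³⁺(aq)]^2 = 0.000193 and log Q = −3.713.
Applying E = E° − (RT ln10/nF)·log Q gives +1.821 − (0.0681/6)(−3.713) = +1.86 V.

+1.86 V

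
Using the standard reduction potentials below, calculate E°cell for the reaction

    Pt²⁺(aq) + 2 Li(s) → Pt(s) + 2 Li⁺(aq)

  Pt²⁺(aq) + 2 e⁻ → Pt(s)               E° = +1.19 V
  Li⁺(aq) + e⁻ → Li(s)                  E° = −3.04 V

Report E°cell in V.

In the reaction as written, Pt²⁺(aq) is reduced (cathode) and Li⁺(aq) is produced by oxidation at the anode.
E°cell = E°(cathode) − E°(anode) = +1.19 − (−3.04) = +4.23 V.
The positive value indicates the reaction is spontaneous as written.

+4.23 V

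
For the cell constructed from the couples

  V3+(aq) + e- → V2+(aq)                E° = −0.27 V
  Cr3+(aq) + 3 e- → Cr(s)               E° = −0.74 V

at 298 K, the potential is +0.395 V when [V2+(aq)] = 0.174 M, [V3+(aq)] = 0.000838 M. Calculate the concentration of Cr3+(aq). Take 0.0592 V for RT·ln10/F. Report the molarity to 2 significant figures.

V³⁺/V²⁺ is the cathode (higher E°); E°cell = −0.27 − (−0.74) = +0.47 V with n = 3.
Rearranging E = E° − (0.0592/n)·log Q gives log Q = 3(+0.47 − (+0.395))/0.0592 = 3.801.
The balanced reaction is 3 V3+(aq) + Cr(s) → 3 V2+(aq) + Cr3+(aq), so Q = ([V2+(aq)]^3·[Cr3+(aq)]) / [V3+(aq)]^3.
Isolating [Cr3+(aq)] in Q = 10^{3.801} yields log [Cr3+(aq)] = −3.151, i.e. 0.00071 M.

0.00071 M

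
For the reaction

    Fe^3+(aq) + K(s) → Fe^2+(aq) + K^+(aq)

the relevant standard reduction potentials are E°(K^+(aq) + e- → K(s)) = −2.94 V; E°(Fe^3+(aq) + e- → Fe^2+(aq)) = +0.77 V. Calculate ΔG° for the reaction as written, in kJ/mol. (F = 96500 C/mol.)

In the reaction as written Fe^3+(aq) is reduced, so the Fe³⁺/Fe²⁺ couple is the cathode and K⁺/K is the anode.
E°cell = +0.77 − (−2.94) = +3.71 V; balancing electrons gives n = 1.
ΔG° = −nFE°cell = −(1)(96500)(+3.71) J/mol = −358 kJ/mol.

−358 kJ/mol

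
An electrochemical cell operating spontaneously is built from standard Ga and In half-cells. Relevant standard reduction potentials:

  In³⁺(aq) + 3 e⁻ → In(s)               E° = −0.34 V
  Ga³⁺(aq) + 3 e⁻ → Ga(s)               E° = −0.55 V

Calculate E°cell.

Of the two couples in this cell, the one with the more positive reduction potential is reduced at the cathode: here that is In³⁺/In (−0.34 V); Ga³⁺/Ga (−0.55 V) is the anode.
E°cell = E°(cathode) − E°(anode) = −0.34 − (−0.55) = +0.21 V.

+0.21 V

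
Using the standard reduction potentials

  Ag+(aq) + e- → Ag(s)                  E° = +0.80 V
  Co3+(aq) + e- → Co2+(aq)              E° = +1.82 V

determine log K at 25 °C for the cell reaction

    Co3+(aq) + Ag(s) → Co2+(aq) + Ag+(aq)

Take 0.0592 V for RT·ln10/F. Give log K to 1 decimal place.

log K = 17.2

The Co³⁺/Co²⁺ couple is reduced (cathode); E°cell = +1.82 − (+0.80) = +1.02 V with n = 1.
At equilibrium E = 0, so log K = nE°cell / 0.0592 = (1)(+1.02) / 0.0592 = 17.2.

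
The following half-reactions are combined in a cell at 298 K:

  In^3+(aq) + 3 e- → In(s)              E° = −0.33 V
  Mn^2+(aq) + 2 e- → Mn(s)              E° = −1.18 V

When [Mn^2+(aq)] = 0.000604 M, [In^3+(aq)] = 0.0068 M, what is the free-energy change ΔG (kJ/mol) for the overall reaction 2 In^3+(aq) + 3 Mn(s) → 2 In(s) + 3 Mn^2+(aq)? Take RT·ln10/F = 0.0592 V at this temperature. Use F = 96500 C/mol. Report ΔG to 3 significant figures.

E°cell = −0.33 − (−1.18) = +0.85 V; the balanced reaction transfers n = 6 electrons.
The reaction quotient is [Mn^2+(aq)]^3 / [In^3+(aq)]^2 = 4.77×10^−6; by Nernst, E = +0.85 − (0.0592/6)(−5.322) = +0.9025 V.
ΔG = −nFE = −(6)(96500)(+0.9025) J/mol = −523 kJ/mol.

−523 kJ/mol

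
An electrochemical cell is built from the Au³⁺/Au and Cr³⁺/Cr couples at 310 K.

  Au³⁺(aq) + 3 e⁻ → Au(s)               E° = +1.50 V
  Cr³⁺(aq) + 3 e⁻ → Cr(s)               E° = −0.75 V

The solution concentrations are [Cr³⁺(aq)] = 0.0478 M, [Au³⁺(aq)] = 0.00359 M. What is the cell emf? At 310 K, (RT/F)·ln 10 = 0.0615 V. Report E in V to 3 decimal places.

+2.227 V

Au³⁺/Au is reduced (cathode, E° = +1.50 V) and Cr³⁺/Cr is oxidized (anode).
The standard potential is +1.50 − (−0.75) = +2.25 V and the balanced reaction transfers n = 3 electrons.
For the overall reaction Au³⁺(aq) + Cr(s) → Au(s) + Cr³⁺(aq), Q = [Cr³⁺(aq)] / [Au³⁺(aq)] = 13.3, giving log Q = 1.124.
E = E° − (0.0615/n)·log Q = +2.25 − (0.0615/3)(1.124) = +2.227 V.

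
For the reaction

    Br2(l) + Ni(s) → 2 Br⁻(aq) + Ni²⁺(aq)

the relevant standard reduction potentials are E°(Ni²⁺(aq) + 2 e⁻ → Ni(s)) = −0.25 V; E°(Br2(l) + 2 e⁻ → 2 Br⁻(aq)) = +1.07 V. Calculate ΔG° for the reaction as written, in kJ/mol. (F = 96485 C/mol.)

−255 kJ/mol

In the reaction as written Br2(l) is reduced, so the Br₂/Br⁻ couple is the cathode and Ni²⁺/Ni is the anode.
E°cell = +1.07 − (−0.25) = +1.32 V; balancing electrons gives n = 2.
ΔG° = −nFE°cell = −(2)(96485)(+1.32) J/mol = −255 kJ/mol.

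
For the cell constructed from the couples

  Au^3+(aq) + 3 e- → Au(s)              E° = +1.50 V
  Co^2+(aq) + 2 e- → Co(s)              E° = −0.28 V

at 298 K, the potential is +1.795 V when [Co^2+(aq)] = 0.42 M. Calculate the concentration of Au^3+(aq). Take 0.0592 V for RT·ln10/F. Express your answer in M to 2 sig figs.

1.6 M

The Au³⁺/Au couple has the larger reduction potential, so it is the cathode: E°cell = +1.50 − (−0.28) = +1.78 V and n = 6.
Since E = E° − (0.0592/n)·log Q, log Q = n(E° − E)/0.0592 = −1.520.
For 2 Au^3+(aq) + 3 Co(s) → 2 Au(s) + 3 Co^2+(aq), the reaction quotient is Q = [Co^2+(aq)]^3 / [Au^3+(aq)]^2.
Solving for the unknown gives log [Au^3+(aq)] = 0.195, so [Au^3+(aq)] ≈ 1.6 M.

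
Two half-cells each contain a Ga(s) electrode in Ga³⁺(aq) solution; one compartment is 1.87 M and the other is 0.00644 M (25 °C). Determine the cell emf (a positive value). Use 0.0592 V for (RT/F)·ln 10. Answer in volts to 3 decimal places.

For a concentration cell E°cell = 0, since both electrodes use the same couple.
The compartment with the higher Ga³⁺(aq) concentration (1.87 M) acts as the cathode; ions are reduced there and produced at the dilute (0.00644 M) anode.
With n = 3, Ecell = −(0.0592/3)·log([dilute]/[conc]) = −(0.0592/3)·log(0.00644/1.87) = +0.049 V.

0.049 V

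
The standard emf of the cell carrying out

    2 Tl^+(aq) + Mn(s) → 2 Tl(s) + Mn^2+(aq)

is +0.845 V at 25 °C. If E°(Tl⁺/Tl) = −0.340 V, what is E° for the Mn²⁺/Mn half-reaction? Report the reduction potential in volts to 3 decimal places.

−1.185 V

In the reaction as written the Tl⁺/Tl couple is reduced (cathode) and Mn²⁺/Mn is oxidized (anode), so E°cell = E°(Tl⁺/Tl) − E°(Mn²⁺/Mn).
E°(Mn²⁺/Mn) = E°(cathode) − E°cell = −0.340 − (+0.845) = −1.185 V.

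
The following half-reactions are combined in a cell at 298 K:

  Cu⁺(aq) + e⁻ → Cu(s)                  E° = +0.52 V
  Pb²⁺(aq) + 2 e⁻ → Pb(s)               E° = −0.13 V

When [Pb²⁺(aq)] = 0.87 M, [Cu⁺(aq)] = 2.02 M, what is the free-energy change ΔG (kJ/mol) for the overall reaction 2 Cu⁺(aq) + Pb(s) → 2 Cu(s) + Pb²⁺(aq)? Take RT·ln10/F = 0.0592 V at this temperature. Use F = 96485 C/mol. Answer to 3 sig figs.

−129 kJ/mol

With Cu⁺/Cu reduced at the cathode, E°cell = +0.52 − (−0.13) = +0.65 V and n = 2.
Here Q = [Pb²⁺(aq)] / [Cu⁺(aq)]^2 = 0.213 (log Q = −0.671), giving E = +0.65 − (0.0592/2)·(−0.671) = +0.6699 V.
Then ΔG = −nFE = −2 × 96485 × +0.6699 J/mol = −129 kJ/mol.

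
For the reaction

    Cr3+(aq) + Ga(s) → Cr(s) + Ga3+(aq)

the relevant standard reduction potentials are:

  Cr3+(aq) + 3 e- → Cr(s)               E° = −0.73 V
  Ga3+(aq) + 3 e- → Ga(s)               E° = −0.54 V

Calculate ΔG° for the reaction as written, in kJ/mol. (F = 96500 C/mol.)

+55.0 kJ/mol

In the reaction as written Cr3+(aq) is reduced, so the Cr³⁺/Cr couple is the cathode and Ga³⁺/Ga is the anode.
E°cell = −0.73 − (−0.54) = −0.19 V; balancing electrons gives n = 3.
ΔG° = −nFE°cell = −(3)(96500)(−0.19) J/mol = +55.0 kJ/mol.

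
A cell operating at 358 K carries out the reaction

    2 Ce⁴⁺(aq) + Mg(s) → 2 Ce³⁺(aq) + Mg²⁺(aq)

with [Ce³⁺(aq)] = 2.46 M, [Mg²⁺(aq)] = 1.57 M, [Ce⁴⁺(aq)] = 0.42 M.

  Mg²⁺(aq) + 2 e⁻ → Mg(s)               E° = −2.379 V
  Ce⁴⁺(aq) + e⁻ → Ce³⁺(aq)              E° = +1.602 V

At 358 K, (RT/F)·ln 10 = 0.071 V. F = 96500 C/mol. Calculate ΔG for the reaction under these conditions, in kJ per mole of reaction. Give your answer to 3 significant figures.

E°cell = +1.602 − (−2.379) = +3.981 V; the balanced reaction transfers n = 2 electrons.
The reaction quotient is ([Ce³⁺(aq)]^2·[Mg²⁺(aq)]) / [Ce⁴⁺(aq)]^2 = 53.9; by Nernst, E = +3.981 − (0.071/2)(1.731) = +3.9195 V.
Finally ΔG = −nFE = −(2)(96500 C/mol)(+3.9195 V) = −756 kJ/mol.

−756 kJ/mol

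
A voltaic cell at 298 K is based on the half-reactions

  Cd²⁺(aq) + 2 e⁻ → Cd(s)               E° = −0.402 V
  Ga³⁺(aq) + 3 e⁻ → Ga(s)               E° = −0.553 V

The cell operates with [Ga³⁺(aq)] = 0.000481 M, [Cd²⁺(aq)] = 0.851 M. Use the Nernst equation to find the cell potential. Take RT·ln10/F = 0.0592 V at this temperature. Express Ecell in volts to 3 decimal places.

The Cd²⁺/Cd couple has the more positive E°, so it is the cathode; Ga³⁺/Ga is the anode.
The standard potential is −0.402 − (−0.553) = +0.151 V and the balanced reaction transfers n = 6 electrons.
Balancing gives 3 Cd²⁺(aq) + 2 Ga(s) → 3 Cd(s) + 2 Ga³⁺(aq); hence Q = [Ga³⁺(aq)]^2 / [Cd²⁺(aq)]^3 = 3.75×10^−7 (log Q = −6.425).
E = E° − (0.0592/n)·log Q = +0.151 − (0.0592/6)(−6.425) = +0.214 V.

+0.214 V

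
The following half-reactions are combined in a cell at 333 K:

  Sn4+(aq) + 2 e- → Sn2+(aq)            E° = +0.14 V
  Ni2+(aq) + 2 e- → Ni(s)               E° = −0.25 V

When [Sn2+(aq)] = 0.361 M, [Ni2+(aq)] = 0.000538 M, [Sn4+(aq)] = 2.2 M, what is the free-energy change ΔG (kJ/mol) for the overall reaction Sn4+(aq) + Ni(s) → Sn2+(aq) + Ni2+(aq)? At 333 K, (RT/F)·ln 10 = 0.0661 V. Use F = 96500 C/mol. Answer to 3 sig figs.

With Sn⁴⁺/Sn²⁺ reduced at the cathode, E°cell = +0.14 − (−0.25) = +0.39 V and n = 2.
Q = ([Sn2+(aq)]·[Ni2+(aq)]) / [Sn4+(aq)] = 8.83×10^−5, so log Q = −4.054 and E = +0.39 − (0.0661/2)(−4.054) = +0.5240 V.
Then ΔG = −nFE = −2 × 96500 × +0.5240 J/mol = −101 kJ/mol.

−101 kJ/mol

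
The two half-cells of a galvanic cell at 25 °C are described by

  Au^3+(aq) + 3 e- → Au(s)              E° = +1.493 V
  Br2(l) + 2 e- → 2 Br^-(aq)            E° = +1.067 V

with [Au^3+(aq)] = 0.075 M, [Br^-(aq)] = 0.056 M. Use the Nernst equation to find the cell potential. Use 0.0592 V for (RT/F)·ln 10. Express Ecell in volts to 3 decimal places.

+0.330 V

Since E°(Au³⁺/Au) > E°(Br₂/Br⁻), Au³⁺/Au serves as the cathode.
E°cell = +1.493 − (+1.067) = +0.426 V, with n = 6 electrons transferred.
For the overall reaction 2 Au^3+(aq) + 6 Br^-(aq) → 2 Au(s) + 3 Br2(l), Q = 1 / ([Au^3+(aq)]^2·[Br^-(aq)]^6) = 5.76×10^9, giving log Q = 9.761.
By the Nernst equation, E = +0.426 − (0.0592/6)·(9.761) = +0.330 V.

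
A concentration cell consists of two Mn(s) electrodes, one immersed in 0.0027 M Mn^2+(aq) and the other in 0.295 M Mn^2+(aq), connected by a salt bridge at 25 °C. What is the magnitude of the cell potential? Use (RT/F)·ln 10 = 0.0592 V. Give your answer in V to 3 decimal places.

For a concentration cell E°cell = 0, since both electrodes use the same couple.
The compartment with the higher Mn^2+(aq) concentration (0.295 M) acts as the cathode; ions are reduced there and produced at the dilute (0.0027 M) anode.
With n = 2, Ecell = −(0.0592/2)·log([dilute]/[conc]) = −(0.0592/2)·log(0.0027/0.295) = +0.060 V.

0.060 V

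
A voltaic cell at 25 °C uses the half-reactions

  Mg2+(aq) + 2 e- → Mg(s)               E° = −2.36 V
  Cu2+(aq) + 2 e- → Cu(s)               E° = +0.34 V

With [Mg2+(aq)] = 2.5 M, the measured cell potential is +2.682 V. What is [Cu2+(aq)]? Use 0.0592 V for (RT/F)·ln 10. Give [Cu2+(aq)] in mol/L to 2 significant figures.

Cu²⁺/Cu is the cathode (higher E°); E°cell = +0.34 − (−2.36) = +2.70 V with n = 2.
From the Nernst equation, log Q = n(E° − E)/0.0592 = 2·(+2.70 − (+2.682))/0.0592 = 0.608.
Balancing electrons gives Cu2+(aq) + Mg(s) → Cu(s) + Mg2+(aq); thus Q = [Mg2+(aq)] / [Cu2+(aq)].
Substituting the known concentrations and solving, log [Cu2+(aq)] = −0.210 and [Cu2+(aq)] = 0.62 M.

0.62 M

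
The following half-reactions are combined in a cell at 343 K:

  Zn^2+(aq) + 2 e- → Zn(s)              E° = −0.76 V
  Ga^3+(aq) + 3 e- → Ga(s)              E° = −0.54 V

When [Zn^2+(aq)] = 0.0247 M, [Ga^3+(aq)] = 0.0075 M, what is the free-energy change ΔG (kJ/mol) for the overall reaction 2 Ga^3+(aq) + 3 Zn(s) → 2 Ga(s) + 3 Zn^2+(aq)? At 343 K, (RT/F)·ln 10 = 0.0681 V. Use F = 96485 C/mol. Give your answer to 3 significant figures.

−131 kJ/mol

The standard cell potential is −0.54 − (−0.76) = +0.22 V, with n = 6 electrons in the balanced equation.
Here Q = [Zn^2+(aq)]^3 / [Ga^3+(aq)]^2 = 0.268 (log Q = −0.572), giving E = +0.22 − (0.0681/6)·(−0.572) = +0.2265 V.
Finally ΔG = −nFE = −(6)(96485 C/mol)(+0.2265 V) = −131 kJ/mol.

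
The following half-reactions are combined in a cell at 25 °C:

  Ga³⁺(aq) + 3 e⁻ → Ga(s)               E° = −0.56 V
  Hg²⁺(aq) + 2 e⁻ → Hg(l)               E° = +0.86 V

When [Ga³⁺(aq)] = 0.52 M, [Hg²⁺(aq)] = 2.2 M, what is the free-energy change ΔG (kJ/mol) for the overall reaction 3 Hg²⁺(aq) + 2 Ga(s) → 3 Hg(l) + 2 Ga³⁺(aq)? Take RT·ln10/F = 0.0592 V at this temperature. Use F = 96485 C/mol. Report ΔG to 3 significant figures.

−831 kJ/mol

With Hg²⁺/Hg reduced at the cathode, E°cell = +0.86 − (−0.56) = +1.42 V and n = 6.
Q = [Ga³⁺(aq)]^2 / [Hg²⁺(aq)]^3 = 0.0254, so log Q = −1.595 and E = +1.42 − (0.0592/6)(−1.595) = +1.4357 V.
ΔG = −nFE = −(6)(96485)(+1.4357) J/mol = −831 kJ/mol.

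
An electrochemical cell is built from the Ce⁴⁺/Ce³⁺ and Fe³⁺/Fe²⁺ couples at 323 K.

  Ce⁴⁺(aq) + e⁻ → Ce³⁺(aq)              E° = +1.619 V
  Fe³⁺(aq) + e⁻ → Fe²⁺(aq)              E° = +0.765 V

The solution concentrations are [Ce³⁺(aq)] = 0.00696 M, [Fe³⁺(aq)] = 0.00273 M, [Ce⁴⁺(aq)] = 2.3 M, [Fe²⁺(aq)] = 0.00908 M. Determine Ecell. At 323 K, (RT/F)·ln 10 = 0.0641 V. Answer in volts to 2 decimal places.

Since E°(Ce⁴⁺/Ce³⁺) > E°(Fe³⁺/Fe²⁺), Ce⁴⁺/Ce³⁺ serves as the cathode.
E°cell = E°cat − E°an = +1.619 − (+0.765) = +0.854 V; n = 1.
For the overall reaction Ce⁴⁺(aq) + Fe²⁺(aq) → Ce³⁺(aq) + Fe³⁺(aq), Q = ([Ce³⁺(aq)]·[Fe³⁺(aq)]) / ([Ce⁴⁺(aq)]·[Fe²⁺(aq)]) = 0.00091, giving log Q = −3.041.
E = E° − (0.0641/n)·log Q = +0.854 − (0.0641/1)(−3.041) = +1.05 V.

+1.05 V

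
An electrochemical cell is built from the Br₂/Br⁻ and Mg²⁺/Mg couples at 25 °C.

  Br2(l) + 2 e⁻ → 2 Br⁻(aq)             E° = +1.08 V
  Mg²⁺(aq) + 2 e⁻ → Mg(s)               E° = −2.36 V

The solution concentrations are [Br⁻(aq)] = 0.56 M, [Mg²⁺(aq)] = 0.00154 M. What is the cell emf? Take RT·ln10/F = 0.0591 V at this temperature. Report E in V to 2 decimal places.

+3.54 V

The Br₂/Br⁻ couple has the more positive E°, so it is the cathode; Mg²⁺/Mg is the anode.
The standard potential is +1.08 − (−2.36) = +3.44 V and the balanced reaction transfers n = 2 electrons.
Balancing gives Br2(l) + Mg(s) → 2 Br⁻(aq) + Mg²⁺(aq); hence Q = [Br⁻(aq)]^2·[Mg²⁺(aq)] = 0.000483 (log Q = −3.316).
E = E° − (0.0591/n)·log Q = +3.44 − (0.0591/2)(−3.316) = +3.54 V.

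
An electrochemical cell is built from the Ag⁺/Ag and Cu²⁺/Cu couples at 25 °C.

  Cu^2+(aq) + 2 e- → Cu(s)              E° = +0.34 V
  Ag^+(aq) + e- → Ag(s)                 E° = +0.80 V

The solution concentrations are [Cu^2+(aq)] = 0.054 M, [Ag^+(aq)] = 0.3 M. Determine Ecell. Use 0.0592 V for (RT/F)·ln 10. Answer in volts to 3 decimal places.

Ag⁺/Ag is reduced (cathode, E° = +0.80 V) and Cu²⁺/Cu is oxidized (anode).
The standard potential is +0.80 − (+0.34) = +0.46 V and the balanced reaction transfers n = 2 electrons.
The balanced reaction is 2 Ag^+(aq) + Cu(s) → 2 Ag(s) + Cu^2+(aq), so Q = [Cu^2+(aq)] / [Ag^+(aq)]^2 = 0.6 and log Q = −0.222.
Applying E = E° − (RT ln10/nF)·log Q gives +0.46 − (0.0592/2)(−0.222) = +0.467 V.

+0.467 V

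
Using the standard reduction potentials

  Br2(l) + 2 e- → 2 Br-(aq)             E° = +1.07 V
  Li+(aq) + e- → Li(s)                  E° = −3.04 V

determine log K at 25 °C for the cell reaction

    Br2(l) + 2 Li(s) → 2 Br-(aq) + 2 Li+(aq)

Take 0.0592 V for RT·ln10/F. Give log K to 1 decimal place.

log K = 138.9

The Br₂/Br⁻ couple is reduced (cathode); E°cell = +1.07 − (−3.04) = +4.11 V with n = 2.
At equilibrium E = 0, so log K = nE°cell / 0.0592 = (2)(+4.11) / 0.0592 = 138.9.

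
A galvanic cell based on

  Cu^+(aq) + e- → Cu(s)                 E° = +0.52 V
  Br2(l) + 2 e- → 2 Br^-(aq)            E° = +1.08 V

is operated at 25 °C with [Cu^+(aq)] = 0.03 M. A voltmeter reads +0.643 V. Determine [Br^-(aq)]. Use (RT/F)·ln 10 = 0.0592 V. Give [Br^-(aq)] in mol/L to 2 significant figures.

The Br₂/Br⁻ couple has the larger reduction potential, so it is the cathode: E°cell = +1.08 − (+0.52) = +0.56 V and n = 2.
Since E = E° − (0.0592/n)·log Q, log Q = n(E° − E)/0.0592 = −2.804.
Balancing electrons gives Br2(l) + 2 Cu(s) → 2 Br^-(aq) + 2 Cu^+(aq); thus Q = [Br^-(aq)]^2·[Cu^+(aq)]^2.
Solving for the unknown gives log [Br^-(aq)] = 0.121, so [Br^-(aq)] ≈ 1.3 M.

1.3 M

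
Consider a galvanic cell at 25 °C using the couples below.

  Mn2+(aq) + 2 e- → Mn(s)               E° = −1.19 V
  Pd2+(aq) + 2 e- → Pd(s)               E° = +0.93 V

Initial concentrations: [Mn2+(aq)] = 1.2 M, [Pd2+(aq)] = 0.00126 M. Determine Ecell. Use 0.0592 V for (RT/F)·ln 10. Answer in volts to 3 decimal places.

The Pd²⁺/Pd couple has the more positive E°, so it is the cathode; Mn²⁺/Mn is the anode.
The standard potential is +0.93 − (−1.19) = +2.12 V and the balanced reaction transfers n = 2 electrons.
The balanced reaction is Pd2+(aq) + Mn(s) → Pd(s) + Mn2+(aq), so Q = [Mn2+(aq)] / [Pd2+(aq)] = 952 and log Q = 2.979.
By the Nernst equation, E = +2.12 − (0.0592/2)·(2.979) = +2.032 V.

+2.032 V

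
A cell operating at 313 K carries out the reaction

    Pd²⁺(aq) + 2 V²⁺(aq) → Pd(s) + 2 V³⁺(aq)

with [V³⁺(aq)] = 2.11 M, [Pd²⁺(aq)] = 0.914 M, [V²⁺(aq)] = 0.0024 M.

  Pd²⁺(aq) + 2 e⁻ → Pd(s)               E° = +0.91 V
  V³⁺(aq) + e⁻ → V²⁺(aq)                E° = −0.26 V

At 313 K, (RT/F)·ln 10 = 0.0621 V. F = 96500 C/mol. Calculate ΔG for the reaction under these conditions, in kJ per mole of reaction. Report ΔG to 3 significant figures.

E°cell = +0.91 − (−0.26) = +1.17 V; the balanced reaction transfers n = 2 electrons.
The reaction quotient is [V³⁺(aq)]^2 / ([Pd²⁺(aq)]·[V²⁺(aq)]^2) = 8.46×10^5; by Nernst, E = +1.17 − (0.0621/2)(5.927) = +0.9860 V.
Finally ΔG = −nFE = −(2)(96500 C/mol)(+0.9860 V) = −190 kJ/mol.

−190 kJ/mol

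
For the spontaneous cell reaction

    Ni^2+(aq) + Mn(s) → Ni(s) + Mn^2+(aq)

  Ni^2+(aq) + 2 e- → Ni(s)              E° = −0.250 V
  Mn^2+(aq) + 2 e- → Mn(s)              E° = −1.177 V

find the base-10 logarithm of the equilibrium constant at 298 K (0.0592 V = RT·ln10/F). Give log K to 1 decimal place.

The Ni²⁺/Ni couple is reduced (cathode); E°cell = −0.250 − (−1.177) = +0.927 V with n = 2.
At equilibrium E = 0, so log K = nE°cell / 0.0592 = (2)(+0.927) / 0.0592 = 31.3.

log K = 31.3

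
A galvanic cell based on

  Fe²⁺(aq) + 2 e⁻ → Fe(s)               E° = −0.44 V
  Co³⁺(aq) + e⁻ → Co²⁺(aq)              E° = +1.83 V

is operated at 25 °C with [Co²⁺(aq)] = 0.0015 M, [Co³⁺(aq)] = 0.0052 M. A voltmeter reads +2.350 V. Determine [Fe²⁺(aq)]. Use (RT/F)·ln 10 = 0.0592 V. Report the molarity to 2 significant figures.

Co³⁺/Co²⁺ is the cathode (higher E°); E°cell = +1.83 − (−0.44) = +2.27 V with n = 2.
From the Nernst equation, log Q = n(E° − E)/0.0592 = 2·(+2.27 − (+2.350))/0.0592 = −2.703.
For 2 Co³⁺(aq) + Fe(s) → 2 Co²⁺(aq) + Fe²⁺(aq), the reaction quotient is Q = ([Co²⁺(aq)]^2·[Fe²⁺(aq)]) / [Co³⁺(aq)]^2.
Solving for the unknown gives log [Fe²⁺(aq)] = −1.623, so [Fe²⁺(aq)] ≈ 0.024 M.

0.024 M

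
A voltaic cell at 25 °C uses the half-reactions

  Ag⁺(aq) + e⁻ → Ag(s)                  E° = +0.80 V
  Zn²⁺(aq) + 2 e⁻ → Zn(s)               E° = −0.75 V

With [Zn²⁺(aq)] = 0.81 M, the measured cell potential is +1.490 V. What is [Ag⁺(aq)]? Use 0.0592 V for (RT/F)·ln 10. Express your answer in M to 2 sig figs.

0.087 M

The Ag⁺/Ag couple has the larger reduction potential, so it is the cathode: E°cell = +0.80 − (−0.75) = +1.55 V and n = 2.
Since E = E° − (0.0592/n)·log Q, log Q = n(E° − E)/0.0592 = 2.027.
Balancing electrons gives 2 Ag⁺(aq) + Zn(s) → 2 Ag(s) + Zn²⁺(aq); thus Q = [Zn²⁺(aq)] / [Ag⁺(aq)]^2.
Isolating [Ag⁺(aq)] in Q = 10^{2.027} yields log [Ag⁺(aq)] = −1.059, i.e. 0.087 M.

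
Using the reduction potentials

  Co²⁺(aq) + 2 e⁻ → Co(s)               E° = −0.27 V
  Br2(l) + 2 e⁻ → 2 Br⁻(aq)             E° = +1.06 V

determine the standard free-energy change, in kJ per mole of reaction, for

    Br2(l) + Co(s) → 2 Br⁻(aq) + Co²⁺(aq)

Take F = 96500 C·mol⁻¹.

−257 kJ/mol

In the reaction as written Br2(l) is reduced, so the Br₂/Br⁻ couple is the cathode and Co²⁺/Co is the anode.
E°cell = +1.06 − (−0.27) = +1.33 V; balancing electrons gives n = 2.
ΔG° = −nFE°cell = −(2)(96500)(+1.33) J/mol = −257 kJ/mol.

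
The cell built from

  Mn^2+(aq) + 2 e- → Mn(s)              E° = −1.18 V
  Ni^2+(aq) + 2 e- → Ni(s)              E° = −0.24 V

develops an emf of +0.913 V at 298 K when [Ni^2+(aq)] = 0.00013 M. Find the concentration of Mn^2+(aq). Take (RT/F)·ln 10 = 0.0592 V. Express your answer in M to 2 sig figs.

With Ni²⁺/Ni at the cathode and Mn²⁺/Mn at the anode, E°cell = −0.24 − (−1.18) = +0.94 V (n = 2).
Since E = E° − (0.0592/n)·log Q, log Q = n(E° − E)/0.0592 = 0.912.
The balanced reaction is Ni^2+(aq) + Mn(s) → Ni(s) + Mn^2+(aq), so Q = [Mn^2+(aq)] / [Ni^2+(aq)].
Substituting the known concentrations and solving, log [Mn^2+(aq)] = −2.974 and [Mn^2+(aq)] = 0.0011 M.

0.0011 M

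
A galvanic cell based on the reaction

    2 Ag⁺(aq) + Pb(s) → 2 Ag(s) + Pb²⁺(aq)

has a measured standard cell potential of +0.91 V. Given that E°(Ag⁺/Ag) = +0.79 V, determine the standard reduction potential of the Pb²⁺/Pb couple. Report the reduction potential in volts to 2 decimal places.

−0.12 V

In the reaction as written the Ag⁺/Ag couple is reduced (cathode) and Pb²⁺/Pb is oxidized (anode), so E°cell = E°(Ag⁺/Ag) − E°(Pb²⁺/Pb).
E°(Pb²⁺/Pb) = E°(cathode) − E°cell = +0.79 − (+0.91) = −0.12 V.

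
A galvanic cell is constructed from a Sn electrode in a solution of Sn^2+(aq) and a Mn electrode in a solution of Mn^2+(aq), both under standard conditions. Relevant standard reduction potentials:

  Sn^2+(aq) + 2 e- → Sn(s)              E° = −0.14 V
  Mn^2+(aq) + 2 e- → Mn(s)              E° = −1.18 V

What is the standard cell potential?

+1.04 V

Of the two couples in this cell, the one with the more positive reduction potential is reduced at the cathode: here that is Sn²⁺/Sn (−0.14 V); Mn²⁺/Mn (−1.18 V) is the anode.
E°cell = E°(cathode) − E°(anode) = −0.14 − (−1.18) = +1.04 V.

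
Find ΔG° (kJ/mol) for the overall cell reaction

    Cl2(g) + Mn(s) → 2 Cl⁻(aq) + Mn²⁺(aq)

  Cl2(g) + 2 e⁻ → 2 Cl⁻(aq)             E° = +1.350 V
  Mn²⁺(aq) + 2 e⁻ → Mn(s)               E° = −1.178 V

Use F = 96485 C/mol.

−488 kJ/mol

In the reaction as written Cl2(g) is reduced, so the Cl₂/Cl⁻ couple is the cathode and Mn²⁺/Mn is the anode.
E°cell = +1.350 − (−1.178) = +2.528 V; balancing electrons gives n = 2.
ΔG° = −nFE°cell = −(2)(96485)(+2.528) J/mol = −488 kJ/mol.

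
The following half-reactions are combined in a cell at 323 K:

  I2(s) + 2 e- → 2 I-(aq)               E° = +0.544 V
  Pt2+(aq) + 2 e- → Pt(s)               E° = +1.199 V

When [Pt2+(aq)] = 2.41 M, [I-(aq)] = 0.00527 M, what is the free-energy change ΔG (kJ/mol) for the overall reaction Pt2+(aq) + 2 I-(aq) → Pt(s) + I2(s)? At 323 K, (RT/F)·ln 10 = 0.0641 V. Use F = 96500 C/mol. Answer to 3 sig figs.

E°cell = +1.199 − (+0.544) = +0.655 V; the balanced reaction transfers n = 2 electrons.
The reaction quotient is 1 / ([Pt2+(aq)]·[I-(aq)]^2) = 1.49×10^4; by Nernst, E = +0.655 − (0.0641/2)(4.174) = +0.5212 V.
Finally ΔG = −nFE = −(2)(96500 C/mol)(+0.5212 V) = −101 kJ/mol.

−101 kJ/mol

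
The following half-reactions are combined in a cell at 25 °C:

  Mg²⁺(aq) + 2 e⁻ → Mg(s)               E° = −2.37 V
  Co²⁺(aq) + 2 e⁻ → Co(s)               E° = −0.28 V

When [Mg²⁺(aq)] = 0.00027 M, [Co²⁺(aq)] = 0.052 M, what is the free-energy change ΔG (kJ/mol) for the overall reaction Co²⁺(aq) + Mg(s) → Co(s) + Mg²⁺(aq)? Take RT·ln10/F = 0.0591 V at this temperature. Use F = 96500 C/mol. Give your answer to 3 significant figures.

−416 kJ/mol

With Co²⁺/Co reduced at the cathode, E°cell = −0.28 − (−2.37) = +2.09 V and n = 2.
Here Q = [Mg²⁺(aq)] / [Co²⁺(aq)] = 0.00519 (log Q = −2.285), giving E = +2.09 − (0.0591/2)·(−2.285) = +2.1575 V.
Then ΔG = −nFE = −2 × 96500 × +2.1575 J/mol = −416 kJ/mol.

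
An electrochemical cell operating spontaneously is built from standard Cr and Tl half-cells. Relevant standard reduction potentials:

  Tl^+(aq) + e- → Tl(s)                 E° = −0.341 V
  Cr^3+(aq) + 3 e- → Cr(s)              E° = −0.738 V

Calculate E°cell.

+0.397 V

Of the two couples in this cell, the one with the more positive reduction potential is reduced at the cathode: here that is Tl⁺/Tl (−0.341 V); Cr³⁺/Cr (−0.738 V) is the anode.
E°cell = E°(cathode) − E°(anode) = −0.341 − (−0.738) = +0.397 V.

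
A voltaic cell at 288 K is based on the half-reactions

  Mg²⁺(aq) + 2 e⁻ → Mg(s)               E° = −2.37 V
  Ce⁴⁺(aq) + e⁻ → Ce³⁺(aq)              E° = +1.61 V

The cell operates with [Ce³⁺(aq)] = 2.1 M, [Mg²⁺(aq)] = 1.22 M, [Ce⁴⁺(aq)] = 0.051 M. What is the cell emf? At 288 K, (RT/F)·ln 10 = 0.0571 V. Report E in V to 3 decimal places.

+3.885 V

Ce⁴⁺/Ce³⁺ is reduced (cathode, E° = +1.61 V) and Mg²⁺/Mg is oxidized (anode).
E°cell = +1.61 − (−2.37) = +3.98 V, with n = 2 electrons transferred.
Balancing gives 2 Ce⁴⁺(aq) + Mg(s) → 2 Ce³⁺(aq) + Mg²⁺(aq); hence Q = ([Ce³⁺(aq)]^2·[Mg²⁺(aq)]) / [Ce⁴⁺(aq)]^2 = 2.07×10^3 (log Q = 3.316).
Applying E = E° − (RT ln10/nF)·log Q gives +3.98 − (0.0571/2)(3.316) = +3.885 V.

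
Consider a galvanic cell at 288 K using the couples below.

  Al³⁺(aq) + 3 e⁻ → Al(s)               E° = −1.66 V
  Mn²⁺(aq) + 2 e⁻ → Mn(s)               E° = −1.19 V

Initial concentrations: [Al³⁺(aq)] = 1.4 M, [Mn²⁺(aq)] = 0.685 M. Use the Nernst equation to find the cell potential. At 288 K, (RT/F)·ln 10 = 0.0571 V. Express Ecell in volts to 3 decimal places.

+0.463 V

Mn²⁺/Mn is reduced (cathode, E° = −1.19 V) and Al³⁺/Al is oxidized (anode).
E°cell = E°cat − E°an = −1.19 − (−1.66) = +0.47 V; n = 6.
The balanced reaction is 3 Mn²⁺(aq) + 2 Al(s) → 3 Mn(s) + 2 Al³⁺(aq), so Q = [Al³⁺(aq)]^2 / [Mn²⁺(aq)]^3 = 6.1 and log Q = 0.785.
Applying E = E° − (RT ln10/nF)·log Q gives +0.47 − (0.0571/6)(0.785) = +0.463 V.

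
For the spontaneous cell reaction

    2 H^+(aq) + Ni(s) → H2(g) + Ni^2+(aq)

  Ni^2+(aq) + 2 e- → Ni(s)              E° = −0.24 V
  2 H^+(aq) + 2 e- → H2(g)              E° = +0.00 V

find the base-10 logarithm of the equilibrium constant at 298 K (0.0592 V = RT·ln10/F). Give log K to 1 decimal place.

The 2H⁺/H₂ couple is reduced (cathode); E°cell = +0.00 − (−0.24) = +0.24 V with n = 2.
At equilibrium E = 0, so log K = nE°cell / 0.0592 = (2)(+0.24) / 0.0592 = 8.1.

log K = 8.1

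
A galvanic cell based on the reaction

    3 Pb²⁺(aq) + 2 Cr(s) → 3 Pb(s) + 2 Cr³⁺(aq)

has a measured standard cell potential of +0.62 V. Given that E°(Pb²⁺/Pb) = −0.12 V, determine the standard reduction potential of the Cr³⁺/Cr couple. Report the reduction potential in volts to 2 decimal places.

−0.74 V

In the reaction as written the Pb²⁺/Pb couple is reduced (cathode) and Cr³⁺/Cr is oxidized (anode), so E°cell = E°(Pb²⁺/Pb) − E°(Cr³⁺/Cr).
E°(Cr³⁺/Cr) = E°(cathode) − E°cell = −0.12 − (+0.62) = −0.74 V.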